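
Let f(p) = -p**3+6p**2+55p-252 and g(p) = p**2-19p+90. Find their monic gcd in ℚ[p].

Repeated division with remainder:
  -p**3+6p**2+55p-252 = (-p-13)(p**2-19p+90) + (-102p+918)
  p**2-19p+90 = (-(1/102)p+5/51)(-102p+918) + (0)
Last nonzero remainder: -102p+918. Dividing through by -102 gives the monic gcd p-9.

p-9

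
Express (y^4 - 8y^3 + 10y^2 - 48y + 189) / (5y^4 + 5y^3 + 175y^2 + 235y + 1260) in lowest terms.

Euclidean algorithm in ℚ[y]:
  y^4 - 8y^3 + 10y^2 - 48y + 189 = (1/5)(5y^4 + 5y^3 + 175y^2 + 235y + 1260) + (-9y^3 - 25y^2 - 95y - 63)
  5y^4 + 5y^3 + 175y^2 + 235y + 1260 = (-(5/9)y + 80/81)(-9y^3 - 25y^2 - 95y - 63) + ((11900/81)y^2 + (23800/81)y + 11900/9)
  -9y^3 - 25y^2 - 95y - 63 = (-(729/11900)y - 81/1700)((11900/81)y^2 + (23800/81)y + 11900/9) + (0)
Last nonzero remainder: (11900/81)y^2 + (23800/81)y + 11900/9. Dividing through by 11900/81 gives the monic gcd y^2 + 2y + 9.
Cancel y^2 + 2y + 9 from numerator and denominator to get the reduced form.

(y^2 - 10y + 21)/(5y^2 - 5y + 140)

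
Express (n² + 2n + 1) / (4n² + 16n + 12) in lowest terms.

Repeated division with remainder:
  n² + 2n + 1 = (1/4)(4n² + 16n + 12) + (−2n − 2)
  4n² + 16n + 12 = (−2n − 6)(−2n − 2) + (0)
Last nonzero remainder: −2n − 2. Dividing through by −2 gives the monic gcd n + 1.
Cancel n + 1 from numerator and denominator to get the reduced form.

(n + 1)/(4n + 12)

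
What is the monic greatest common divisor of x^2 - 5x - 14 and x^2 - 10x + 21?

Repeated division with remainder:
  x^2 - 5x - 14 = (x^2 - 10x + 21) + (5x - 35)
  x^2 - 10x + 21 = ((1/5)x - 3/5)(5x - 35) + (0)
Last nonzero remainder: 5x - 35. Dividing through by 5 gives the monic gcd x - 7.

x - 7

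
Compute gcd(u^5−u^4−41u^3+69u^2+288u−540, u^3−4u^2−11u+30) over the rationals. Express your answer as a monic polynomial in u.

u^3−4u^2−11u+30

Apply the Euclidean algorithm:
  u^5−u^4−41u^3+69u^2+288u−540 = (u^2+3u−18)(u^3−4u^2−11u+30) + (0)
The last nonzero remainder u^3−4u^2−11u+30 is already monic.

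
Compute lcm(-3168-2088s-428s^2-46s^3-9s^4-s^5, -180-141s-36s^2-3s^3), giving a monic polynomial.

By polynomial division,
  -s^5-9s^4-46s^3-428s^2-2088s-3168 = ((1/3)s^2-s+35/3)(-3s^3-36s^2-141s-180) + (-89s^2-623s-1068)
  -3s^3-36s^2-141s-180 = ((3/89)s+15/89)(-89s^2-623s-1068) + (0)
Last nonzero remainder: -89s^2-623s-1068. Dividing through by -89 gives the monic gcd s^2+7s+12.
Then lcm(f, g) = f·g / gcd(f, g); expanding and making the result monic gives the answer.

15840+13608s+4228s^2+658s^3+91s^4+14s^5+s^6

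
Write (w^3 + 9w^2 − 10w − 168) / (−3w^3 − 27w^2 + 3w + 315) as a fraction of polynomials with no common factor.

By polynomial division,
  w^3 + 9w^2 − 10w − 168 = (−1/3)(−3w^3 − 27w^2 + 3w + 315) + (−9w − 63)
  −3w^3 − 27w^2 + 3w + 315 = ((1/3)w^2 + (2/3)w − 5)(−9w − 63) + (0)
Last nonzero remainder: −9w − 63. Dividing through by −9 gives the monic gcd w + 7.
Cancel w + 7 from numerator and denominator to get the reduced form.

(−w^2 − 2w + 24)/(3w^2 + 6w − 45)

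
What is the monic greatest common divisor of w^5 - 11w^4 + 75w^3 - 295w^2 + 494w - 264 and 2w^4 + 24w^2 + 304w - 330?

w^3 - 5w^2 + 37w - 33

Apply the Euclidean algorithm:
  w^5 - 11w^4 + 75w^3 - 295w^2 + 494w - 264 = ((1/2)w - 11/2)(2w^4 + 24w^2 + 304w - 330) + (63w^3 - 315w^2 + 2331w - 2079)
  2w^4 + 24w^2 + 304w - 330 = ((2/63)w + 10/63)(63w^3 - 315w^2 + 2331w - 2079) + (0)
Last nonzero remainder: 63w^3 - 315w^2 + 2331w - 2079. Dividing through by 63 gives the monic gcd w^3 - 5w^2 + 37w - 33.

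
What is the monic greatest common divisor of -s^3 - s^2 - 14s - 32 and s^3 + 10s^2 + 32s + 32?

s + 2

Euclidean algorithm in ℚ[s]:
  -s^3 - s^2 - 14s - 32 = (-1)(s^3 + 10s^2 + 32s + 32) + (9s^2 + 18s)
  s^3 + 10s^2 + 32s + 32 = ((1/9)s + 8/9)(9s^2 + 18s) + (16s + 32)
  9s^2 + 18s = ((9/16)s)(16s + 32) + (0)
Last nonzero remainder: 16s + 32. Dividing through by 16 gives the monic gcd s + 2.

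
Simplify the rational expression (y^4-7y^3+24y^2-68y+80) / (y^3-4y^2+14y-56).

By polynomial division,
  y^4-7y^3+24y^2-68y+80 = (y-3)(y^3-4y^2+14y-56) + (-2y^2+30y-88)
  y^3-4y^2+14y-56 = (-(1/2)y-11/2)(-2y^2+30y-88) + (135y-540)
  -2y^2+30y-88 = (-(2/135)y+22/135)(135y-540) + (0)
Last nonzero remainder: 135y-540. Dividing through by 135 gives the monic gcd y-4.
Cancel y-4 from numerator and denominator to get the reduced form.

(y^3-3y^2+12y-20)/(y^2+14)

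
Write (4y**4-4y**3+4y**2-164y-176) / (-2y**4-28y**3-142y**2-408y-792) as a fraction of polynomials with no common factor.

Apply the Euclidean algorithm:
  4y**4-4y**3+4y**2-164y-176 = (-2)(-2y**4-28y**3-142y**2-408y-792) + (-60y**3-280y**2-980y-1760)
  -2y**4-28y**3-142y**2-408y-792 = ((1/30)y+14/45)(-60y**3-280y**2-980y-1760) + (-(200/9)y**2-(400/9)y-2200/9)
  -60y**3-280y**2-980y-1760 = ((27/10)y+36/5)(-(200/9)y**2-(400/9)y-2200/9) + (0)
Last nonzero remainder: -(200/9)y**2-(400/9)y-2200/9. Dividing through by -200/9 gives the monic gcd y**2+2y+11.
Cancel y**2+2y+11 from numerator and denominator to get the reduced form.

(-2y**2+6y+8)/(y**2+12y+36)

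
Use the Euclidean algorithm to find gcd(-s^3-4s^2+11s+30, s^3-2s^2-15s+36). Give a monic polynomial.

Apply the Euclidean algorithm:
  -s^3-4s^2+11s+30 = (-1)(s^3-2s^2-15s+36) + (-6s^2-4s+66)
  s^3-2s^2-15s+36 = (-(1/6)s+4/9)(-6s^2-4s+66) + (-(20/9)s+20/3)
  -6s^2-4s+66 = ((27/10)s+99/10)(-(20/9)s+20/3) + (0)
Last nonzero remainder: -(20/9)s+20/3. Dividing through by -20/9 gives the monic gcd s-3.

s-3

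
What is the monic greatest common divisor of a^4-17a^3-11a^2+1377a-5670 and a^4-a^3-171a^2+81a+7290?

a^3-10a^2-81a+810

Apply the Euclidean algorithm:
  a^4-17a^3-11a^2+1377a-5670 = (a^4-a^3-171a^2+81a+7290) + (-16a^3+160a^2+1296a-12960)
  a^4-a^3-171a^2+81a+7290 = (-(1/16)a-9/16)(-16a^3+160a^2+1296a-12960) + (0)
Last nonzero remainder: -16a^3+160a^2+1296a-12960. Dividing through by -16 gives the monic gcd a^3-10a^2-81a+810.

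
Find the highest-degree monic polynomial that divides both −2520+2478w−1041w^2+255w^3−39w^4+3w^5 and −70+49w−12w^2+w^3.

Apply the Euclidean algorithm:
  3w^5−39w^4+255w^3−1041w^2+2478w−2520 = (3w^2−3w+72)(w^3−12w^2+49w−70) + (180w^2−1260w+2520)
  w^3−12w^2+49w−70 = ((1/180)w−1/36)(180w^2−1260w+2520) + (0)
Last nonzero remainder: 180w^2−1260w+2520. Dividing through by 180 gives the monic gcd w^2−7w+14.

14−7w+w^2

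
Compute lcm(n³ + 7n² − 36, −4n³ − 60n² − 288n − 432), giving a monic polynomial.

n⁴ + 13n³ + 42n² − 36n − 216

Apply the Euclidean algorithm:
  n³ + 7n² − 36 = (−1/4)(−4n³ − 60n² − 288n − 432) + (−8n² − 72n − 144)
  −4n³ − 60n² − 288n − 432 = ((1/2)n + 3)(−8n² − 72n − 144) + (0)
Last nonzero remainder: −8n² − 72n − 144. Dividing through by −8 gives the monic gcd n² + 9n + 18.
Then lcm(f, g) = f·g / gcd(f, g); expanding and making the result monic gives the answer.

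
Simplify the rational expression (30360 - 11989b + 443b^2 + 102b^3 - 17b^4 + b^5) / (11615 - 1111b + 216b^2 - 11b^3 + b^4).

(264 - 79b - 6b^2 + b^3)/(101 + b^2)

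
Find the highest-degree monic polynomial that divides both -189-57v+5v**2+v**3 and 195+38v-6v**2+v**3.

3+v

By polynomial division,
  v**3+5v**2-57v-189 = (v**3-6v**2+38v+195) + (11v**2-95v-384)
  v**3-6v**2+38v+195 = ((1/11)v+29/121)(11v**2-95v-384) + ((11577/121)v+34731/121)
  11v**2-95v-384 = ((1331/11577)v-15488/11577)((11577/121)v+34731/121) + (0)
Last nonzero remainder: (11577/121)v+34731/121. Dividing through by 11577/121 gives the monic gcd v+3.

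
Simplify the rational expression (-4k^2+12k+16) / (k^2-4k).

(-4k-4)/(k)

Apply the Euclidean algorithm:
  -4k^2+12k+16 = (-4)(k^2-4k) + (-4k+16)
  k^2-4k = (-(1/4)k)(-4k+16) + (0)
Last nonzero remainder: -4k+16. Dividing through by -4 gives the monic gcd k-4.
Cancel k-4 from numerator and denominator to get the reduced form.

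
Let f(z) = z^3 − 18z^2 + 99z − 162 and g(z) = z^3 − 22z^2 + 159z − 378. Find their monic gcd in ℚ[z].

By polynomial division,
  z^3 − 18z^2 + 99z − 162 = (z^3 − 22z^2 + 159z − 378) + (4z^2 − 60z + 216)
  z^3 − 22z^2 + 159z − 378 = ((1/4)z − 7/4)(4z^2 − 60z + 216) + (0)
Last nonzero remainder: 4z^2 − 60z + 216. Dividing through by 4 gives the monic gcd z^2 − 15z + 54.

z^2 − 15z + 54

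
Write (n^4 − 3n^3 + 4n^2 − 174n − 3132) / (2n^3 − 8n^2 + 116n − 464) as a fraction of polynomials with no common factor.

Repeated division with remainder:
  n^4 − 3n^3 + 4n^2 − 174n − 3132 = ((1/2)n + 1/2)(2n^3 − 8n^2 + 116n − 464) + (−50n^2 − 2900)
  2n^3 − 8n^2 + 116n − 464 = (−(1/25)n + 4/25)(−50n^2 − 2900) + (0)
Last nonzero remainder: −50n^2 − 2900. Dividing through by −50 gives the monic gcd n^2 + 58.
Cancel n^2 + 58 from numerator and denominator to get the reduced form.

(n^2 − 3n − 54)/(2n − 8)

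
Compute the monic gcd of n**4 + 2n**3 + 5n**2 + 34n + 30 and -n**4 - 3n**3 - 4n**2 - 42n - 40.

n**3 - n**2 + 8n + 10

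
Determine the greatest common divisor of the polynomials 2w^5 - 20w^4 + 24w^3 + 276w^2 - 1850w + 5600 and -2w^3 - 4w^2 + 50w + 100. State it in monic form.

w^2 - 25

Euclidean algorithm in ℚ[w]:
  2w^5 - 20w^4 + 24w^3 + 276w^2 - 1850w + 5600 = (-w^2 + 12w - 61)(-2w^3 - 4w^2 + 50w + 100) + (-468w^2 + 11700)
  -2w^3 - 4w^2 + 50w + 100 = ((1/234)w + 1/117)(-468w^2 + 11700) + (0)
Last nonzero remainder: -468w^2 + 11700. Dividing through by -468 gives the monic gcd w^2 - 25.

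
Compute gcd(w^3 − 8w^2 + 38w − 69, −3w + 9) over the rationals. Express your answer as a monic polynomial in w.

Repeated division with remainder:
  w^3 − 8w^2 + 38w − 69 = (−(1/3)w^2 + (5/3)w − 23/3)(−3w + 9) + (0)
Last nonzero remainder: −3w + 9. Dividing through by −3 gives the monic gcd w − 3.

w − 3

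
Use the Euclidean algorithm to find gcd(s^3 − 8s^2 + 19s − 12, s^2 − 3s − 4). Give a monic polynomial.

s − 4

Euclidean algorithm in ℚ[s]:
  s^3 − 8s^2 + 19s − 12 = (s − 5)(s^2 − 3s − 4) + (8s − 32)
  s^2 − 3s − 4 = ((1/8)s + 1/8)(8s − 32) + (0)
Last nonzero remainder: 8s − 32. Dividing through by 8 gives the monic gcd s − 4.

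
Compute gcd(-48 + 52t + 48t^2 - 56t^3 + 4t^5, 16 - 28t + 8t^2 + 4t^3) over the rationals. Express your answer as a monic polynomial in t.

4 - 7t + 2t^2 + t^3

By polynomial division,
  4t^5 - 56t^3 + 48t^2 + 52t - 48 = (t^2 - 2t - 3)(4t^3 + 8t^2 - 28t + 16) + (0)
Last nonzero remainder: 4t^3 + 8t^2 - 28t + 16. Dividing through by 4 gives the monic gcd t^3 + 2t^2 - 7t + 4.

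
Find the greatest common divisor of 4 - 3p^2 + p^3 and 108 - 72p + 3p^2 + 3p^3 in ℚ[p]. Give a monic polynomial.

By polynomial division,
  p^3 - 3p^2 + 4 = (1/3)(3p^3 + 3p^2 - 72p + 108) + (-4p^2 + 24p - 32)
  3p^3 + 3p^2 - 72p + 108 = (-(3/4)p - 21/4)(-4p^2 + 24p - 32) + (30p - 60)
  -4p^2 + 24p - 32 = (-(2/15)p + 8/15)(30p - 60) + (0)
Last nonzero remainder: 30p - 60. Dividing through by 30 gives the monic gcd p - 2.

-2 + p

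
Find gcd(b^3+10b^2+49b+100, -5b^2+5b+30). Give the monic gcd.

1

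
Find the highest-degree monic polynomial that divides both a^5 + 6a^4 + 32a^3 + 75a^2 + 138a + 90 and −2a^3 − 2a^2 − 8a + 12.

a^2 + 2a + 6

Euclidean algorithm in ℚ[a]:
  a^5 + 6a^4 + 32a^3 + 75a^2 + 138a + 90 = (−(1/2)a^2 − (5/2)a − 23/2)(−2a^3 − 2a^2 − 8a + 12) + (38a^2 + 76a + 228)
  −2a^3 − 2a^2 − 8a + 12 = (−(1/19)a + 1/19)(38a^2 + 76a + 228) + (0)
Last nonzero remainder: 38a^2 + 76a + 228. Dividing through by 38 gives the monic gcd a^2 + 2a + 6.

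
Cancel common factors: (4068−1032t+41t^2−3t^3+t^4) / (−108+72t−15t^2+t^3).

(113+9t+t^2)/(−3+t)

Apply the Euclidean algorithm:
  t^4−3t^3+41t^2−1032t+4068 = (t+12)(t^3−15t^2+72t−108) + (149t^2−1788t+5364)
  t^3−15t^2+72t−108 = ((1/149)t−3/149)(149t^2−1788t+5364) + (0)
Last nonzero remainder: 149t^2−1788t+5364. Dividing through by 149 gives the monic gcd t^2−12t+36.
Cancel t^2−12t+36 from numerator and denominator to get the reduced form.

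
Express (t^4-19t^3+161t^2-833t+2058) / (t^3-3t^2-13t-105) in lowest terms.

By polynomial division,
  t^4-19t^3+161t^2-833t+2058 = (t-16)(t^3-3t^2-13t-105) + (126t^2-936t+378)
  t^3-3t^2-13t-105 = ((1/126)t+31/882)(126t^2-936t+378) + ((828/49)t-828/7)
  126t^2-936t+378 = ((343/46)t-147/46)((828/49)t-828/7) + (0)
Last nonzero remainder: (828/49)t-828/7. Dividing through by 828/49 gives the monic gcd t-7.
Cancel t-7 from numerator and denominator to get the reduced form.

(t^3-12t^2+77t-294)/(t^2+4t+15)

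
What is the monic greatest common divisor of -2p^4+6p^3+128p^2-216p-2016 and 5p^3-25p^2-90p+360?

p^2-2p-24

Euclidean algorithm in ℚ[p]:
  -2p^4+6p^3+128p^2-216p-2016 = (-(2/5)p-4/5)(5p^3-25p^2-90p+360) + (72p^2-144p-1728)
  5p^3-25p^2-90p+360 = ((5/72)p-5/24)(72p^2-144p-1728) + (0)
Last nonzero remainder: 72p^2-144p-1728. Dividing through by 72 gives the monic gcd p^2-2p-24.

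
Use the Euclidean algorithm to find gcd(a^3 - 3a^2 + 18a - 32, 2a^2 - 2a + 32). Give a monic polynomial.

a^2 - a + 16

Euclidean algorithm in ℚ[a]:
  a^3 - 3a^2 + 18a - 32 = ((1/2)a - 1)(2a^2 - 2a + 32) + (0)
Last nonzero remainder: 2a^2 - 2a + 32. Dividing through by 2 gives the monic gcd a^2 - a + 16.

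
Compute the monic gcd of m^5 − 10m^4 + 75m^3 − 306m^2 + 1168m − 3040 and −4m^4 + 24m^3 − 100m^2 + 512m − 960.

m^3 − 3m^2 + 16m − 80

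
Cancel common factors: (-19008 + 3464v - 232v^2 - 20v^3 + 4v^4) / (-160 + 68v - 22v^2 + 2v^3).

(1188 - 68v + 6v^2 + 2v^3)/(10 - 3v + v^2)

Apply the Euclidean algorithm:
  4v^4 - 20v^3 - 232v^2 + 3464v - 19008 = (2v + 12)(2v^3 - 22v^2 + 68v - 160) + (-104v^2 + 2968v - 17088)
  2v^3 - 22v^2 + 68v - 160 = (-(1/52)v - 57/169)(-104v^2 + 2968v - 17088) + ((125132/169)v - 1001056/169)
  -104v^2 + 2968v - 17088 = (-(4394/31283)v + 90246/31283)((125132/169)v - 1001056/169) + (0)
Last nonzero remainder: (125132/169)v - 1001056/169. Dividing through by 125132/169 gives the monic gcd v - 8.
Cancel v - 8 from numerator and denominator to get the reduced form.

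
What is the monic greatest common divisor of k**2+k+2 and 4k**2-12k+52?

1

By polynomial division,
  k**2+k+2 = (1/4)(4k**2-12k+52) + (4k-11)
  4k**2-12k+52 = (k-1/4)(4k-11) + (197/4)
  4k-11 = ((16/197)k-44/197)(197/4) + (0)
The last nonzero remainder is the constant 197/4, so the polynomials are coprime and gcd = 1.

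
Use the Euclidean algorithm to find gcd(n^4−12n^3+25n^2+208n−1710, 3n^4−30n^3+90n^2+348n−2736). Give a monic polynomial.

Apply the Euclidean algorithm:
  n^4−12n^3+25n^2+208n−1710 = (1/3)(3n^4−30n^3+90n^2+348n−2736) + (−2n^3−5n^2+92n−798)
  3n^4−30n^3+90n^2+348n−2736 = (−(3/2)n+75/4)(−2n^3−5n^2+92n−798) + ((1287/4)n^2−2574n+24453/2)
  −2n^3−5n^2+92n−798 = (−(8/1287)n−28/429)((1287/4)n^2−2574n+24453/2) + (0)
Last nonzero remainder: (1287/4)n^2−2574n+24453/2. Dividing through by 1287/4 gives the monic gcd n^2−8n+38.

n^2−8n+38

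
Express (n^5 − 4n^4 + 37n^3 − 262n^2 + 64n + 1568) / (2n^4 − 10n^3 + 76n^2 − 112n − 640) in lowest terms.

(n^3 − 2n^2 + 41n − 196)/(2n^2 − 6n + 80)

Apply the Euclidean algorithm:
  n^5 − 4n^4 + 37n^3 − 262n^2 + 64n + 1568 = ((1/2)n + 1/2)(2n^4 − 10n^3 + 76n^2 − 112n − 640) + (4n^3 − 244n^2 + 440n + 1888)
  2n^4 − 10n^3 + 76n^2 − 112n − 640 = ((1/2)n + 28)(4n^3 − 244n^2 + 440n + 1888) + (6688n^2 − 13376n − 53504)
  4n^3 − 244n^2 + 440n + 1888 = ((1/1672)n − 59/1672)(6688n^2 − 13376n − 53504) + (0)
Last nonzero remainder: 6688n^2 − 13376n − 53504. Dividing through by 6688 gives the monic gcd n^2 − 2n − 8.
Cancel n^2 − 2n − 8 from numerator and denominator to get the reduced form.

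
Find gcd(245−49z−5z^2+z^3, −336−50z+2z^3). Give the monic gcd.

−7+z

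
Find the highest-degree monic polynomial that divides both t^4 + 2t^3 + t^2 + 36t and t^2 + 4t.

Repeated division with remainder:
  t^4 + 2t^3 + t^2 + 36t = (t^2 − 2t + 9)(t^2 + 4t) + (0)
The last nonzero remainder t^2 + 4t is already monic.

t^2 + 4t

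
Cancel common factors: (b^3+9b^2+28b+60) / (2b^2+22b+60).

(b^2+3b+10)/(2b+10)

Apply the Euclidean algorithm:
  b^3+9b^2+28b+60 = ((1/2)b-1)(2b^2+22b+60) + (20b+120)
  2b^2+22b+60 = ((1/10)b+1/2)(20b+120) + (0)
Last nonzero remainder: 20b+120. Dividing through by 20 gives the monic gcd b+6.
Cancel b+6 from numerator and denominator to get the reduced form.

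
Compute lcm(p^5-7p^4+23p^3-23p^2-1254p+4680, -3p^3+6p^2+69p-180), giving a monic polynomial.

Apply the Euclidean algorithm:
  p^5-7p^4+23p^3-23p^2-1254p+4680 = (-(1/3)p^2+(5/3)p-12)(-3p^3+6p^2+69p-180) + (-126p^2-126p+2520)
  -3p^3+6p^2+69p-180 = ((1/42)p-1/14)(-126p^2-126p+2520) + (0)
Last nonzero remainder: -126p^2-126p+2520. Dividing through by -126 gives the monic gcd p^2+p-20.
Then lcm(f, g) = f·g / gcd(f, g); expanding and making the result monic gives the answer.

p^6-10p^5+44p^4-92p^3-1185p^2+8442p-14040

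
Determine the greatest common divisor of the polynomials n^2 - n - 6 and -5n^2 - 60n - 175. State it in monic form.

1

Apply the Euclidean algorithm:
  n^2 - n - 6 = (-1/5)(-5n^2 - 60n - 175) + (-13n - 41)
  -5n^2 - 60n - 175 = ((5/13)n + 575/169)(-13n - 41) + (-6000/169)
  -13n - 41 = ((2197/6000)n + 6929/6000)(-6000/169) + (0)
The last nonzero remainder is the constant -6000/169, so the polynomials are coprime and gcd = 1.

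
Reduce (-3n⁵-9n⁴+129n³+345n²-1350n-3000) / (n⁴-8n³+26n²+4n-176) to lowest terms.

(-3n³-15n²+75n+375)/(n²-6n+22)

Apply the Euclidean algorithm:
  -3n⁵-9n⁴+129n³+345n²-1350n-3000 = (-3n-33)(n⁴-8n³+26n²+4n-176) + (-57n³+1215n²-1746n-8808)
  n⁴-8n³+26n²+4n-176 = (-(1/57)n-253/1083)(-57n³+1215n²-1746n-8808) + ((100793/361)n²-(201586/361)n-806344/361)
  -57n³+1215n²-1746n-8808 = (-(20577/100793)n+397461/100793)((100793/361)n²-(201586/361)n-806344/361) + (0)
Last nonzero remainder: (100793/361)n²-(201586/361)n-806344/361. Dividing through by 100793/361 gives the monic gcd n²-2n-8.
Cancel n²-2n-8 from numerator and denominator to get the reduced form.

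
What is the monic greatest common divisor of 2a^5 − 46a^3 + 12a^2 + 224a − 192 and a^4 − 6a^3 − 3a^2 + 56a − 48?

a^3 − 2a^2 − 11a + 12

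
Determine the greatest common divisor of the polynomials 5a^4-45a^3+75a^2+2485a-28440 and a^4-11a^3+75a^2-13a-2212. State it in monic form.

a^2-8a+79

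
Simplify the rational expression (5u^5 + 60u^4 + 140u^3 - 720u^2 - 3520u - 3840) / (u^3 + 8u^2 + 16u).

By polynomial division,
  5u^5 + 60u^4 + 140u^3 - 720u^2 - 3520u - 3840 = (5u^2 + 20u - 100)(u^3 + 8u^2 + 16u) + (-240u^2 - 1920u - 3840)
  u^3 + 8u^2 + 16u = (-(1/240)u)(-240u^2 - 1920u - 3840) + (0)
Last nonzero remainder: -240u^2 - 1920u - 3840. Dividing through by -240 gives the monic gcd u^2 + 8u + 16.
Cancel u^2 + 8u + 16 from numerator and denominator to get the reduced form.

(5u^3 + 20u^2 - 100u - 240)/(u)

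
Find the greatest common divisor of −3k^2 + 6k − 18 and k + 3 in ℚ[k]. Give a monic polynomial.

Apply the Euclidean algorithm:
  −3k^2 + 6k − 18 = (−3k + 15)(k + 3) + (−63)
  k + 3 = (−(1/63)k − 1/21)(−63) + (0)
The last nonzero remainder is the constant −63, so the polynomials are coprime and gcd = 1.

1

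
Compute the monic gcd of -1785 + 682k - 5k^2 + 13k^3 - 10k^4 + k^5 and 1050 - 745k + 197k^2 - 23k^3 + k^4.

By polynomial division,
  k^5 - 10k^4 + 13k^3 - 5k^2 + 682k - 1785 = (k + 13)(k^4 - 23k^3 + 197k^2 - 745k + 1050) + (115k^3 - 1821k^2 + 9317k - 15435)
  k^4 - 23k^3 + 197k^2 - 745k + 1050 = ((1/115)k - 824/13225)(115k^3 - 1821k^2 + 9317k - 15435) + ((33366/13225)k^2 - (400392/13225)k + 233562/2645)
  115k^3 - 1821k^2 + 9317k - 15435 = ((1520875/33366)k - 1944075/11122)((33366/13225)k^2 - (400392/13225)k + 233562/2645) + (0)
Last nonzero remainder: (33366/13225)k^2 - (400392/13225)k + 233562/2645. Dividing through by 33366/13225 gives the monic gcd k^2 - 12k + 35.

35 - 12k + k^2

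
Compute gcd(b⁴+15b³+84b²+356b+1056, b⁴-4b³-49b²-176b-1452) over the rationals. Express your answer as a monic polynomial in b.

b³+7b²+28b+132

Euclidean algorithm in ℚ[b]:
  b⁴+15b³+84b²+356b+1056 = (b⁴-4b³-49b²-176b-1452) + (19b³+133b²+532b+2508)
  b⁴-4b³-49b²-176b-1452 = ((1/19)b-11/19)(19b³+133b²+532b+2508) + (0)
Last nonzero remainder: 19b³+133b²+532b+2508. Dividing through by 19 gives the monic gcd b³+7b²+28b+132.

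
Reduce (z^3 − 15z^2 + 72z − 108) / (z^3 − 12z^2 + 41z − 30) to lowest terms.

By polynomial division,
  z^3 − 15z^2 + 72z − 108 = (z^3 − 12z^2 + 41z − 30) + (−3z^2 + 31z − 78)
  z^3 − 12z^2 + 41z − 30 = (−(1/3)z + 5/9)(−3z^2 + 31z − 78) + (−(20/9)z + 40/3)
  −3z^2 + 31z − 78 = ((27/20)z − 117/20)(−(20/9)z + 40/3) + (0)
Last nonzero remainder: −(20/9)z + 40/3. Dividing through by −20/9 gives the monic gcd z − 6.
Cancel z − 6 from numerator and denominator to get the reduced form.

(z^2 − 9z + 18)/(z^2 − 6z + 5)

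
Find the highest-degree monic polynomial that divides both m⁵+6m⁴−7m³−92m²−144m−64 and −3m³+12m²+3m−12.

Repeated division with remainder:
  m⁵+6m⁴−7m³−92m²−144m−64 = (−(1/3)m²−(10/3)m−34/3)(−3m³+12m²+3m−12) + (50m²−150m−200)
  −3m³+12m²+3m−12 = (−(3/50)m+3/50)(50m²−150m−200) + (0)
Last nonzero remainder: 50m²−150m−200. Dividing through by 50 gives the monic gcd m²−3m−4.

m²−3m−4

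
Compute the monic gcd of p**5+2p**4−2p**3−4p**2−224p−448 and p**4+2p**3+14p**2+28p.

p**3+2p**2+14p+28

Apply the Euclidean algorithm:
  p**5+2p**4−2p**3−4p**2−224p−448 = (p)(p**4+2p**3+14p**2+28p) + (−16p**3−32p**2−224p−448)
  p**4+2p**3+14p**2+28p = (−(1/16)p)(−16p**3−32p**2−224p−448) + (0)
Last nonzero remainder: −16p**3−32p**2−224p−448. Dividing through by −16 gives the monic gcd p**3+2p**2+14p+28.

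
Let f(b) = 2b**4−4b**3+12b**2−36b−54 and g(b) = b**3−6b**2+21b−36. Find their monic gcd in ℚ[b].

Repeated division with remainder:
  2b**4−4b**3+12b**2−36b−54 = (2b+8)(b**3−6b**2+21b−36) + (18b**2−132b+234)
  b**3−6b**2+21b−36 = ((1/18)b+2/27)(18b**2−132b+234) + ((160/9)b−160/3)
  18b**2−132b+234 = ((81/80)b−351/80)((160/9)b−160/3) + (0)
Last nonzero remainder: (160/9)b−160/3. Dividing through by 160/9 gives the monic gcd b−3.

b−3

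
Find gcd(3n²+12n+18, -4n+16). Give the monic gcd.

1

Repeated division with remainder:
  3n²+12n+18 = (-(3/4)n-6)(-4n+16) + (114)
  -4n+16 = (-(2/57)n+8/57)(114) + (0)
The last nonzero remainder is the constant 114, so the polynomials are coprime and gcd = 1.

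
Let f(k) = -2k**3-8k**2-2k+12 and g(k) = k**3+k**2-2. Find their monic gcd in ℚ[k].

k-1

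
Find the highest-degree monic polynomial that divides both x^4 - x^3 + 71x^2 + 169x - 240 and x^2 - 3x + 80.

By polynomial division,
  x^4 - x^3 + 71x^2 + 169x - 240 = (x^2 + 2x - 3)(x^2 - 3x + 80) + (0)
The last nonzero remainder x^2 - 3x + 80 is already monic.

x^2 - 3x + 80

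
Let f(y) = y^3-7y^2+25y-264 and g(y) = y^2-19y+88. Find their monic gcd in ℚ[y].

y-8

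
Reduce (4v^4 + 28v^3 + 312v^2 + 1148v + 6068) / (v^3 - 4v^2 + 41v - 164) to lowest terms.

(4v^2 + 28v + 148)/(v - 4)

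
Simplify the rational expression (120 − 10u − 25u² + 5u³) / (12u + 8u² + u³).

(60 − 35u + 5u²)/(6u + u²)

Euclidean algorithm in ℚ[u]:
  5u³ − 25u² − 10u + 120 = (5)(u³ + 8u² + 12u) + (−65u² − 70u + 120)
  u³ + 8u² + 12u = (−(1/65)u − 18/169)(−65u² − 70u + 120) + ((1080/169)u + 2160/169)
  −65u² − 70u + 120 = (−(2197/216)u + 169/18)((1080/169)u + 2160/169) + (0)
Last nonzero remainder: (1080/169)u + 2160/169. Dividing through by 1080/169 gives the monic gcd u + 2.
Cancel u + 2 from numerator and denominator to get the reduced form.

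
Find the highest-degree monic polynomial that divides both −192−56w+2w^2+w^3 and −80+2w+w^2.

−8+w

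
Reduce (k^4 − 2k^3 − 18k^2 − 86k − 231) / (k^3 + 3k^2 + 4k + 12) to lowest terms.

By polynomial division,
  k^4 − 2k^3 − 18k^2 − 86k − 231 = (k − 5)(k^3 + 3k^2 + 4k + 12) + (−7k^2 − 78k − 171)
  k^3 + 3k^2 + 4k + 12 = (−(1/7)k + 57/49)(−7k^2 − 78k − 171) + ((3445/49)k + 10335/49)
  −7k^2 − 78k − 171 = (−(343/3445)k − 2793/3445)((3445/49)k + 10335/49) + (0)
Last nonzero remainder: (3445/49)k + 10335/49. Dividing through by 3445/49 gives the monic gcd k + 3.
Cancel k + 3 from numerator and denominator to get the reduced form.

(k^3 − 5k^2 − 3k − 77)/(k^2 + 4)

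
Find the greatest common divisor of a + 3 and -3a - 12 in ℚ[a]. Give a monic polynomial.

1

Apply the Euclidean algorithm:
  a + 3 = (-1/3)(-3a - 12) + (-1)
  -3a - 12 = (3a + 12)(-1) + (0)
The last nonzero remainder is the constant -1, so the polynomials are coprime and gcd = 1.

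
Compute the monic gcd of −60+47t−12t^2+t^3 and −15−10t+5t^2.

−3+t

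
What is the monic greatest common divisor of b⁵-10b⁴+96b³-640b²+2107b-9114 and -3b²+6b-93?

Apply the Euclidean algorithm:
  b⁵-10b⁴+96b³-640b²+2107b-9114 = (-(1/3)b³+(8/3)b²-(49/3)b+98)(-3b²+6b-93) + (0)
Last nonzero remainder: -3b²+6b-93. Dividing through by -3 gives the monic gcd b²-2b+31.

b²-2b+31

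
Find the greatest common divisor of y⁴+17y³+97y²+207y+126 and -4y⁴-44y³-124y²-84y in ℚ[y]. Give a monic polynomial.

y³+11y²+31y+21

Repeated division with remainder:
  y⁴+17y³+97y²+207y+126 = (-1/4)(-4y⁴-44y³-124y²-84y) + (6y³+66y²+186y+126)
  -4y⁴-44y³-124y²-84y = (-(2/3)y)(6y³+66y²+186y+126) + (0)
Last nonzero remainder: 6y³+66y²+186y+126. Dividing through by 6 gives the monic gcd y³+11y²+31y+21.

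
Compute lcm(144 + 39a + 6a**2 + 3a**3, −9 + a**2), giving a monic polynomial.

By polynomial division,
  3a**3 + 6a**2 + 39a + 144 = (3a + 6)(a**2 − 9) + (66a + 198)
  a**2 − 9 = ((1/66)a − 1/22)(66a + 198) + (0)
Last nonzero remainder: 66a + 198. Dividing through by 66 gives the monic gcd a + 3.
Then lcm(f, g) = f·g / gcd(f, g); expanding and making the result monic gives the answer.

−144 + 9a + 7a**2 − a**3 + a**4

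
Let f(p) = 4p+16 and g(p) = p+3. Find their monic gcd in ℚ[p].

1

By polynomial division,
  4p+16 = (4)(p+3) + (4)
  p+3 = ((1/4)p+3/4)(4) + (0)
The last nonzero remainder is the constant 4, so the polynomials are coprime and gcd = 1.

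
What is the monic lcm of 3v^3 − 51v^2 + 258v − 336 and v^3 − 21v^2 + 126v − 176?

Euclidean algorithm in ℚ[v]:
  3v^3 − 51v^2 + 258v − 336 = (3)(v^3 − 21v^2 + 126v − 176) + (12v^2 − 120v + 192)
  v^3 − 21v^2 + 126v − 176 = ((1/12)v − 11/12)(12v^2 − 120v + 192) + (0)
Last nonzero remainder: 12v^2 − 120v + 192. Dividing through by 12 gives the monic gcd v^2 − 10v + 16.
Then lcm(f, g) = f·g / gcd(f, g); expanding and making the result monic gives the answer.

v^4 − 28v^3 + 273v^2 − 1058v + 1232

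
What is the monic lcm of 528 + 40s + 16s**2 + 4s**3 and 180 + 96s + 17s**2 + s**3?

3960 + 1752s + 362s**2 + 84s**3 + 15s**4 + s**5

By polynomial division,
  4s**3 + 16s**2 + 40s + 528 = (4)(s**3 + 17s**2 + 96s + 180) + (-52s**2 - 344s - 192)
  s**3 + 17s**2 + 96s + 180 = (-(1/52)s - 135/676)(-52s**2 - 344s - 192) + ((3990/169)s + 23940/169)
  -52s**2 - 344s - 192 = (-(4394/1995)s - 2704/1995)((3990/169)s + 23940/169) + (0)
Last nonzero remainder: (3990/169)s + 23940/169. Dividing through by 3990/169 gives the monic gcd s + 6.
Then lcm(f, g) = f·g / gcd(f, g); expanding and making the result monic gives the answer.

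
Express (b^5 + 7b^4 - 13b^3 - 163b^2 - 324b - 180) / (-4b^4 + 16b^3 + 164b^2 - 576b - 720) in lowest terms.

(-b^2 - 5b - 6)/(4b - 24)

Apply the Euclidean algorithm:
  b^5 + 7b^4 - 13b^3 - 163b^2 - 324b - 180 = (-(1/4)b - 11/4)(-4b^4 + 16b^3 + 164b^2 - 576b - 720) + (72b^3 + 144b^2 - 2088b - 2160)
  -4b^4 + 16b^3 + 164b^2 - 576b - 720 = (-(1/18)b + 1/3)(72b^3 + 144b^2 - 2088b - 2160) + (0)
Last nonzero remainder: 72b^3 + 144b^2 - 2088b - 2160. Dividing through by 72 gives the monic gcd b^3 + 2b^2 - 29b - 30.
Cancel b^3 + 2b^2 - 29b - 30 from numerator and denominator to get the reduced form.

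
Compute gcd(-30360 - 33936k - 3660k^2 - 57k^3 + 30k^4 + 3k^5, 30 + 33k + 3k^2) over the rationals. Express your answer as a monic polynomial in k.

10 + 11k + k^2

Euclidean algorithm in ℚ[k]:
  3k^5 + 30k^4 - 57k^3 - 3660k^2 - 33936k - 30360 = (k^3 - k^2 - 18k - 1012)(3k^2 + 33k + 30) + (0)
Last nonzero remainder: 3k^2 + 33k + 30. Dividing through by 3 gives the monic gcd k^2 + 11k + 10.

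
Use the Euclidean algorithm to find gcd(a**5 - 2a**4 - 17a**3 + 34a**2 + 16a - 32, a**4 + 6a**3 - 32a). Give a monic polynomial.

Euclidean algorithm in ℚ[a]:
  a**5 - 2a**4 - 17a**3 + 34a**2 + 16a - 32 = (a - 8)(a**4 + 6a**3 - 32a) + (31a**3 + 66a**2 - 240a - 32)
  a**4 + 6a**3 - 32a = ((1/31)a + 120/961)(31a**3 + 66a**2 - 240a - 32) + (-(480/961)a**2 - (960/961)a + 3840/961)
  31a**3 + 66a**2 - 240a - 32 = (-(29791/480)a - 961/120)(-(480/961)a**2 - (960/961)a + 3840/961) + (0)
Last nonzero remainder: -(480/961)a**2 - (960/961)a + 3840/961. Dividing through by -480/961 gives the monic gcd a**2 + 2a - 8.

a**2 + 2a - 8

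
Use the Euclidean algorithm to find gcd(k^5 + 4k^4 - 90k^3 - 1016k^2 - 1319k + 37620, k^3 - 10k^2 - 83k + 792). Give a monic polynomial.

Euclidean algorithm in ℚ[k]:
  k^5 + 4k^4 - 90k^3 - 1016k^2 - 1319k + 37620 = (k^2 + 14k + 133)(k^3 - 10k^2 - 83k + 792) + (684k^2 - 1368k - 67716)
  k^3 - 10k^2 - 83k + 792 = ((1/684)k - 2/171)(684k^2 - 1368k - 67716) + (0)
Last nonzero remainder: 684k^2 - 1368k - 67716. Dividing through by 684 gives the monic gcd k^2 - 2k - 99.

k^2 - 2k - 99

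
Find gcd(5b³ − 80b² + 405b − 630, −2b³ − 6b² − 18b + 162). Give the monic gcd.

b − 3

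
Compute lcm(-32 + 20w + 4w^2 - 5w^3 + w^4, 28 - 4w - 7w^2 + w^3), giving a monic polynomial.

224 - 172w - 8w^2 + 39w^3 - 12w^4 + w^5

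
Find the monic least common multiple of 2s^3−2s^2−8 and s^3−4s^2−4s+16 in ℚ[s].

Repeated division with remainder:
  2s^3−2s^2−8 = (2)(s^3−4s^2−4s+16) + (6s^2+8s−40)
  s^3−4s^2−4s+16 = ((1/6)s−8/9)(6s^2+8s−40) + ((88/9)s−176/9)
  6s^2+8s−40 = ((27/44)s+45/22)((88/9)s−176/9) + (0)
Last nonzero remainder: (88/9)s−176/9. Dividing through by 88/9 gives the monic gcd s−2.
Then lcm(f, g) = f·g / gcd(f, g); expanding and making the result monic gives the answer.

s^5−3s^4−6s^3+4s^2+8s+32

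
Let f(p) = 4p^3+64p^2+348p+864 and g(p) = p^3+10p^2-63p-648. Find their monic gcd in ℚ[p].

p+9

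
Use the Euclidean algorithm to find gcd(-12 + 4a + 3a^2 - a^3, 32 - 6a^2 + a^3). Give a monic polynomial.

Euclidean algorithm in ℚ[a]:
  -a^3 + 3a^2 + 4a - 12 = (-1)(a^3 - 6a^2 + 32) + (-3a^2 + 4a + 20)
  a^3 - 6a^2 + 32 = (-(1/3)a + 14/9)(-3a^2 + 4a + 20) + ((4/9)a + 8/9)
  -3a^2 + 4a + 20 = (-(27/4)a + 45/2)((4/9)a + 8/9) + (0)
Last nonzero remainder: (4/9)a + 8/9. Dividing through by 4/9 gives the monic gcd a + 2.

2 + a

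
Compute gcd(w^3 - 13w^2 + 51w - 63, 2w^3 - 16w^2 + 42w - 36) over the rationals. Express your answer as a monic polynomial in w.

w^2 - 6w + 9

Apply the Euclidean algorithm:
  w^3 - 13w^2 + 51w - 63 = (1/2)(2w^3 - 16w^2 + 42w - 36) + (-5w^2 + 30w - 45)
  2w^3 - 16w^2 + 42w - 36 = (-(2/5)w + 4/5)(-5w^2 + 30w - 45) + (0)
Last nonzero remainder: -5w^2 + 30w - 45. Dividing through by -5 gives the monic gcd w^2 - 6w + 9.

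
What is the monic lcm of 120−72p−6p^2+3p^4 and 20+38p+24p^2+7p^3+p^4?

80+72p−36p^2−30p^3+3p^5+p^6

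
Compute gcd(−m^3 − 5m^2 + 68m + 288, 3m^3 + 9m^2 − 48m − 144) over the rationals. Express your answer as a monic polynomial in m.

m + 4

Repeated division with remainder:
  −m^3 − 5m^2 + 68m + 288 = (−1/3)(3m^3 + 9m^2 − 48m − 144) + (−2m^2 + 52m + 240)
  3m^3 + 9m^2 − 48m − 144 = (−(3/2)m − 87/2)(−2m^2 + 52m + 240) + (2574m + 10296)
  −2m^2 + 52m + 240 = (−(1/1287)m + 10/429)(2574m + 10296) + (0)
Last nonzero remainder: 2574m + 10296. Dividing through by 2574 gives the monic gcd m + 4.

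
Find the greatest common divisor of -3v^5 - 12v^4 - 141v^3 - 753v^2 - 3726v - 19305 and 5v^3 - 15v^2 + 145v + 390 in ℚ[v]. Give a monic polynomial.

Euclidean algorithm in ℚ[v]:
  -3v^5 - 12v^4 - 141v^3 - 753v^2 - 3726v - 19305 = (-(3/5)v^2 - (21/5)v - 117/5)(5v^3 - 15v^2 + 145v + 390) + (-261v^2 + 1305v - 10179)
  5v^3 - 15v^2 + 145v + 390 = (-(5/261)v - 10/261)(-261v^2 + 1305v - 10179) + (0)
Last nonzero remainder: -261v^2 + 1305v - 10179. Dividing through by -261 gives the monic gcd v^2 - 5v + 39.

v^2 - 5v + 39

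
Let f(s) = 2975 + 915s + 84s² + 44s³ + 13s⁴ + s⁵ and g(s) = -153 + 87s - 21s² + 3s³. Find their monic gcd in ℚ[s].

17 - 4s + s²

Repeated division with remainder:
  s⁵ + 13s⁴ + 44s³ + 84s² + 915s + 2975 = ((1/3)s² + (20/3)s + 155/3)(3s³ - 21s² + 87s - 153) + (640s² - 2560s + 10880)
  3s³ - 21s² + 87s - 153 = ((3/640)s - 9/640)(640s² - 2560s + 10880) + (0)
Last nonzero remainder: 640s² - 2560s + 10880. Dividing through by 640 gives the monic gcd s² - 4s + 17.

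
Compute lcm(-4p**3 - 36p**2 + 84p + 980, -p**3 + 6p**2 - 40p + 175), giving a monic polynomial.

Euclidean algorithm in ℚ[p]:
  -4p**3 - 36p**2 + 84p + 980 = (4)(-p**3 + 6p**2 - 40p + 175) + (-60p**2 + 244p + 280)
  -p**3 + 6p**2 - 40p + 175 = ((1/60)p - 29/900)(-60p**2 + 244p + 280) + (-(8281/225)p + 8281/45)
  -60p**2 + 244p + 280 = ((13500/8281)p + 1800/1183)(-(8281/225)p + 8281/45) + (0)
Last nonzero remainder: -(8281/225)p + 8281/45. Dividing through by -8281/225 gives the monic gcd p - 5.
Then lcm(f, g) = f·g / gcd(f, g); expanding and making the result monic gives the answer.

p**5 + 8p**4 + 5p**3 + 91p**2 - 490p - 8575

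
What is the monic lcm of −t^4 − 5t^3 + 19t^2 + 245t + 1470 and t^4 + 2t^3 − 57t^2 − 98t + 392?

Apply the Euclidean algorithm:
  −t^4 − 5t^3 + 19t^2 + 245t + 1470 = (−1)(t^4 + 2t^3 − 57t^2 − 98t + 392) + (−3t^3 − 38t^2 + 147t + 1862)
  t^4 + 2t^3 − 57t^2 − 98t + 392 = (−(1/3)t + 32/9)(−3t^3 − 38t^2 + 147t + 1862) + ((1144/9)t^2 − 56056/9)
  −3t^3 − 38t^2 + 147t + 1862 = (−(27/1144)t − 171/572)((1144/9)t^2 − 56056/9) + (0)
Last nonzero remainder: (1144/9)t^2 − 56056/9. Dividing through by 1144/9 gives the monic gcd t^2 − 49.
Then lcm(f, g) = f·g / gcd(f, g); expanding and making the result monic gives the answer.

t^6 + 7t^5 − 17t^4 − 323t^3 − 1808t^2 − 980t + 11760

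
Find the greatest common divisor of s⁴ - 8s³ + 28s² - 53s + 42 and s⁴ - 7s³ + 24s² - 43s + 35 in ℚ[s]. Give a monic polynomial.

s² - 3s + 7

Repeated division with remainder:
  s⁴ - 8s³ + 28s² - 53s + 42 = (s⁴ - 7s³ + 24s² - 43s + 35) + (-s³ + 4s² - 10s + 7)
  s⁴ - 7s³ + 24s² - 43s + 35 = (-s + 3)(-s³ + 4s² - 10s + 7) + (2s² - 6s + 14)
  -s³ + 4s² - 10s + 7 = (-(1/2)s + 1/2)(2s² - 6s + 14) + (0)
Last nonzero remainder: 2s² - 6s + 14. Dividing through by 2 gives the monic gcd s² - 3s + 7.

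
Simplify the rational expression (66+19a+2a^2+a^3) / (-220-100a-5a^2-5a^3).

Euclidean algorithm in ℚ[a]:
  a^3+2a^2+19a+66 = (-1/5)(-5a^3-5a^2-100a-220) + (a^2-a+22)
  -5a^3-5a^2-100a-220 = (-5a-10)(a^2-a+22) + (0)
The last nonzero remainder a^2-a+22 is already monic.
Cancel a^2-a+22 from numerator and denominator to get the reduced form.

(-3-a)/(10+5a)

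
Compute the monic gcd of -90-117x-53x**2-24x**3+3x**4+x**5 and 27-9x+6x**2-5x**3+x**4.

3+x+x**2

Euclidean algorithm in ℚ[x]:
  x**5+3x**4-24x**3-53x**2-117x-90 = (x+8)(x**4-5x**3+6x**2-9x+27) + (10x**3-92x**2-72x-306)
  x**4-5x**3+6x**2-9x+27 = ((1/10)x+21/50)(10x**3-92x**2-72x-306) + ((1296/25)x**2+(1296/25)x+3888/25)
  10x**3-92x**2-72x-306 = ((125/648)x-425/216)((1296/25)x**2+(1296/25)x+3888/25) + (0)
Last nonzero remainder: (1296/25)x**2+(1296/25)x+3888/25. Dividing through by 1296/25 gives the monic gcd x**2+x+3.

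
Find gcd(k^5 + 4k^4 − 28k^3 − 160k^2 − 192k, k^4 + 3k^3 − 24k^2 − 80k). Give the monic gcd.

k^3 + 8k^2 + 16k

Repeated division with remainder:
  k^5 + 4k^4 − 28k^3 − 160k^2 − 192k = (k + 1)(k^4 + 3k^3 − 24k^2 − 80k) + (−7k^3 − 56k^2 − 112k)
  k^4 + 3k^3 − 24k^2 − 80k = (−(1/7)k + 5/7)(−7k^3 − 56k^2 − 112k) + (0)
Last nonzero remainder: −7k^3 − 56k^2 − 112k. Dividing through by −7 gives the monic gcd k^3 + 8k^2 + 16k.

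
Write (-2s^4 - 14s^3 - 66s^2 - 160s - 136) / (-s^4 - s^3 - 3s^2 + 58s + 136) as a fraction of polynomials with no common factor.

(2s + 4)/(s - 4)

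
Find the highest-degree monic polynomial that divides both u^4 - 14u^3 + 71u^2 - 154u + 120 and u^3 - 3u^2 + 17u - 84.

Repeated division with remainder:
  u^4 - 14u^3 + 71u^2 - 154u + 120 = (u - 11)(u^3 - 3u^2 + 17u - 84) + (21u^2 + 117u - 804)
  u^3 - 3u^2 + 17u - 84 = ((1/21)u - 20/49)(21u^2 + 117u - 804) + ((5049/49)u - 20196/49)
  21u^2 + 117u - 804 = ((343/1683)u + 3283/1683)((5049/49)u - 20196/49) + (0)
Last nonzero remainder: (5049/49)u - 20196/49. Dividing through by 5049/49 gives the monic gcd u - 4.

u - 4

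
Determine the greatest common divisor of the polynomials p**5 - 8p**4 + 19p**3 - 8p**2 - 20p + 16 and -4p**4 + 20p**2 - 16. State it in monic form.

p**3 - 2p**2 - p + 2

By polynomial division,
  p**5 - 8p**4 + 19p**3 - 8p**2 - 20p + 16 = (-(1/4)p + 2)(-4p**4 + 20p**2 - 16) + (24p**3 - 48p**2 - 24p + 48)
  -4p**4 + 20p**2 - 16 = (-(1/6)p - 1/3)(24p**3 - 48p**2 - 24p + 48) + (0)
Last nonzero remainder: 24p**3 - 48p**2 - 24p + 48. Dividing through by 24 gives the monic gcd p**3 - 2p**2 - p + 2.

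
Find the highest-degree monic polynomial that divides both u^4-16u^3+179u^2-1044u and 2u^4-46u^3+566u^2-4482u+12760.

Euclidean algorithm in ℚ[u]:
  u^4-16u^3+179u^2-1044u = (1/2)(2u^4-46u^3+566u^2-4482u+12760) + (7u^3-104u^2+1197u-6380)
  2u^4-46u^3+566u^2-4482u+12760 = ((2/7)u-114/49)(7u^3-104u^2+1197u-6380) + (-(880/49)u^2+(880/7)u-102080/49)
  7u^3-104u^2+1197u-6380 = (-(343/880)u+49/16)(-(880/49)u^2+(880/7)u-102080/49) + (0)
Last nonzero remainder: -(880/49)u^2+(880/7)u-102080/49. Dividing through by -880/49 gives the monic gcd u^2-7u+116.

u^2-7u+116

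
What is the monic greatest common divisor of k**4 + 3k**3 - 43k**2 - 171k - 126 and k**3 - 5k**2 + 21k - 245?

Euclidean algorithm in ℚ[k]:
  k**4 + 3k**3 - 43k**2 - 171k - 126 = (k + 8)(k**3 - 5k**2 + 21k - 245) + (-24k**2 - 94k + 1834)
  k**3 - 5k**2 + 21k - 245 = (-(1/24)k + 107/288)(-24k**2 - 94k + 1834) + ((19057/144)k - 133399/144)
  -24k**2 - 94k + 1834 = (-(3456/19057)k - 37728/19057)((19057/144)k - 133399/144) + (0)
Last nonzero remainder: (19057/144)k - 133399/144. Dividing through by 19057/144 gives the monic gcd k - 7.

k - 7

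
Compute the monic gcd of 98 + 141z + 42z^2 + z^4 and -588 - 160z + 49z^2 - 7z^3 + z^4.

98 + 43z - z^2 + z^3

Apply the Euclidean algorithm:
  z^4 + 42z^2 + 141z + 98 = (z^4 - 7z^3 + 49z^2 - 160z - 588) + (7z^3 - 7z^2 + 301z + 686)
  z^4 - 7z^3 + 49z^2 - 160z - 588 = ((1/7)z - 6/7)(7z^3 - 7z^2 + 301z + 686) + (0)
Last nonzero remainder: 7z^3 - 7z^2 + 301z + 686. Dividing through by 7 gives the monic gcd z^3 - z^2 + 43z + 98.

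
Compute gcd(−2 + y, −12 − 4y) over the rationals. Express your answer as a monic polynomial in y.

Repeated division with remainder:
  y − 2 = (−1/4)(−4y − 12) + (−5)
  −4y − 12 = ((4/5)y + 12/5)(−5) + (0)
The last nonzero remainder is the constant −5, so the polynomials are coprime and gcd = 1.

1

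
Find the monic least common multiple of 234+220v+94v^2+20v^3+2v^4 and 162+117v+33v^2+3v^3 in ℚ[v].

702+777v+392v^2+107v^3+16v^4+v^5

Repeated division with remainder:
  2v^4+20v^3+94v^2+220v+234 = ((2/3)v−2/3)(3v^3+33v^2+117v+162) + (38v^2+190v+342)
  3v^3+33v^2+117v+162 = ((3/38)v+9/19)(38v^2+190v+342) + (0)
Last nonzero remainder: 38v^2+190v+342. Dividing through by 38 gives the monic gcd v^2+5v+9.
Then lcm(f, g) = f·g / gcd(f, g); expanding and making the result monic gives the answer.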